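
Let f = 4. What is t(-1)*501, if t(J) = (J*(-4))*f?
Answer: 8016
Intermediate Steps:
t(J) = -16*J (t(J) = (J*(-4))*4 = -4*J*4 = -16*J)
t(-1)*501 = -16*(-1)*501 = 16*501 = 8016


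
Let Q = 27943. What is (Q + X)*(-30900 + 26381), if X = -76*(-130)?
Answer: -170922137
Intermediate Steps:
X = 9880
(Q + X)*(-30900 + 26381) = (27943 + 9880)*(-30900 + 26381) = 37823*(-4519) = -170922137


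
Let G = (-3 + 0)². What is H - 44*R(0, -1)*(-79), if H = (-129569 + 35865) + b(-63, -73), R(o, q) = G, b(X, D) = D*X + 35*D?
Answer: -60376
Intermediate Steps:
b(X, D) = 35*D + D*X
G = 9 (G = (-3)² = 9)
R(o, q) = 9
H = -91660 (H = (-129569 + 35865) - 73*(35 - 63) = -93704 - 73*(-28) = -93704 + 2044 = -91660)
H - 44*R(0, -1)*(-79) = -91660 - 44*9*(-79) = -91660 - 396*(-79) = -91660 - 1*(-31284) = -91660 + 31284 = -60376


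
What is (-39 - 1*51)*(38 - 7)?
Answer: -2790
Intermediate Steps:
(-39 - 1*51)*(38 - 7) = (-39 - 51)*31 = -90*31 = -2790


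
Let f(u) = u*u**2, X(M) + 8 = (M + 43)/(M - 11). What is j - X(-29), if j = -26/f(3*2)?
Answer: 1111/135 ≈ 8.2296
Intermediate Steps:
X(M) = -8 + (43 + M)/(-11 + M) (X(M) = -8 + (M + 43)/(M - 11) = -8 + (43 + M)/(-11 + M))
f(u) = u**3
j = -13/108 (j = -26/((3*2)**3) = -26/(6**3) = -26/216 = -26*1/216 = -13/108 ≈ -0.12037)
j - X(-29) = -13/108 - (131 - 7*(-29))/(-11 - 29) = -13/108 - (131 + 203)/(-40) = -13/108 - (-1)*334/40 = -13/108 - 1*(-167/20) = -13/108 + 167/20 = 1111/135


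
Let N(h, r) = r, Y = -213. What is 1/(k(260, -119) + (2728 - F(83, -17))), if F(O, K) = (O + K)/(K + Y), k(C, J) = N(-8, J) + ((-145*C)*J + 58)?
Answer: 115/516231238 ≈ 2.2277e-7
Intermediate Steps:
k(C, J) = 58 + J - 145*C*J (k(C, J) = J + ((-145*C)*J + 58) = J + (-145*C*J + 58) = J + (58 - 145*C*J) = 58 + J - 145*C*J)
F(O, K) = (K + O)/(-213 + K) (F(O, K) = (O + K)/(K - 213) = (K + O)/(-213 + K))
1/(k(260, -119) + (2728 - F(83, -17))) = 1/((58 - 119 - 145*260*(-119)) + (2728 - (-17 + 83)/(-213 - 17))) = 1/((58 - 119 + 4486300) + (2728 - 66/(-230))) = 1/(4486239 + (2728 - (-1)*66/230)) = 1/(4486239 + (2728 - 1*(-33/115))) = 1/(4486239 + (2728 + 33/115)) = 1/(4486239 + 313753/115) = 1/(516231238/115) = 115/516231238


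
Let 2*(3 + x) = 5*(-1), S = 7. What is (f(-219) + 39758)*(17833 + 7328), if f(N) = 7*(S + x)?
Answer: 2001230457/2 ≈ 1.0006e+9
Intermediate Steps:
x = -11/2 (x = -3 + (5*(-1))/2 = -3 + (½)*(-5) = -3 - 5/2 = -11/2 ≈ -5.5000)
f(N) = 21/2 (f(N) = 7*(7 - 11/2) = 7*(3/2) = 21/2)
(f(-219) + 39758)*(17833 + 7328) = (21/2 + 39758)*(17833 + 7328) = (79537/2)*25161 = 2001230457/2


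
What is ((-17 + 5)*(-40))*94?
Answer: 45120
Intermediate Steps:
((-17 + 5)*(-40))*94 = -12*(-40)*94 = 480*94 = 45120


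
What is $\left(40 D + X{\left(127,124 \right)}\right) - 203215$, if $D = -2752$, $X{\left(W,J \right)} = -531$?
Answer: $-313826$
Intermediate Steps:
$\left(40 D + X{\left(127,124 \right)}\right) - 203215 = \left(40 \left(-2752\right) - 531\right) - 203215 = \left(-110080 - 531\right) - 203215 = -110611 - 203215 = -313826$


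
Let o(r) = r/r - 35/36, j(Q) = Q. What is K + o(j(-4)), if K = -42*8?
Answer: -12095/36 ≈ -335.97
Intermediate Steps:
K = -336
o(r) = 1/36 (o(r) = 1 - 35*1/36 = 1 - 35/36 = 1/36)
K + o(j(-4)) = -336 + 1/36 = -12095/36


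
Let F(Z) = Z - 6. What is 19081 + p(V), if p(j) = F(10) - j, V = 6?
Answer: 19079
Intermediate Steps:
F(Z) = -6 + Z
p(j) = 4 - j (p(j) = (-6 + 10) - j = 4 - j)
19081 + p(V) = 19081 + (4 - 1*6) = 19081 + (4 - 6) = 19081 - 2 = 19079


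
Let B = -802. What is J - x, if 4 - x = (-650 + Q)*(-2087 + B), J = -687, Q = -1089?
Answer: 5023280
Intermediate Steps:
x = -5023967 (x = 4 - (-650 - 1089)*(-2087 - 802) = 4 - (-1739)*(-2889) = 4 - 1*5023971 = 4 - 5023971 = -5023967)
J - x = -687 - 1*(-5023967) = -687 + 5023967 = 5023280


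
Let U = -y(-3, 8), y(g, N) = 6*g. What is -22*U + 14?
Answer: -382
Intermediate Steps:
U = 18 (U = -6*(-3) = -1*(-18) = 18)
-22*U + 14 = -22*18 + 14 = -396 + 14 = -382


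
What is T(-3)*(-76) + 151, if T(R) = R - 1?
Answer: 455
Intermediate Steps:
T(R) = -1 + R
T(-3)*(-76) + 151 = (-1 - 3)*(-76) + 151 = -4*(-76) + 151 = 304 + 151 = 455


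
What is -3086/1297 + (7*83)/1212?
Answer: -2986675/1571964 ≈ -1.9000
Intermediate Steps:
-3086/1297 + (7*83)/1212 = -3086*1/1297 + 581*(1/1212) = -3086/1297 + 581/1212 = -2986675/1571964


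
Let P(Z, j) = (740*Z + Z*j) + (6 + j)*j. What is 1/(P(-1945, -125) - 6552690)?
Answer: -1/7733990 ≈ -1.2930e-7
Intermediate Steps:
P(Z, j) = 740*Z + Z*j + j*(6 + j) (P(Z, j) = (740*Z + Z*j) + j*(6 + j) = 740*Z + Z*j + j*(6 + j))
1/(P(-1945, -125) - 6552690) = 1/(((-125)**2 + 6*(-125) + 740*(-1945) - 1945*(-125)) - 6552690) = 1/((15625 - 750 - 1439300 + 243125) - 6552690) = 1/(-1181300 - 6552690) = 1/(-7733990) = -1/7733990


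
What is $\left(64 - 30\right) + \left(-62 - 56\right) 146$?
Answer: $-17194$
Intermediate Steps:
$\left(64 - 30\right) + \left(-62 - 56\right) 146 = 34 + \left(-62 - 56\right) 146 = 34 - 17228 = -17194$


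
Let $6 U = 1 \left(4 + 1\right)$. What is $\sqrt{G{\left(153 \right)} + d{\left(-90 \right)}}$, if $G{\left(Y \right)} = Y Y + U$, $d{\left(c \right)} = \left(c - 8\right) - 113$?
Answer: $\frac{\sqrt{835158}}{6} \approx 152.31$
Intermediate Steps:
$U = \frac{5}{6}$ ($U = \frac{1 \left(4 + 1\right)}{6} = \frac{1 \cdot 5}{6} = \frac{1}{6} \cdot 5 = \frac{5}{6} \approx 0.83333$)
$d{\left(c \right)} = -121 + c$ ($d{\left(c \right)} = \left(-8 + c\right) - 113 = -121 + c$)
$G{\left(Y \right)} = \frac{5}{6} + Y^{2}$ ($G{\left(Y \right)} = Y Y + \frac{5}{6} = Y^{2} + \frac{5}{6} = \frac{5}{6} + Y^{2}$)
$\sqrt{G{\left(153 \right)} + d{\left(-90 \right)}} = \sqrt{\left(\frac{5}{6} + 153^{2}\right) - 211} = \sqrt{\left(\frac{5}{6} + 23409\right) - 211} = \sqrt{\frac{140459}{6} - 211} = \sqrt{\frac{139193}{6}} = \frac{\sqrt{835158}}{6}$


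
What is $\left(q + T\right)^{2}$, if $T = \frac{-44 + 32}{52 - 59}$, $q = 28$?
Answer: $\frac{43264}{49} \approx 882.94$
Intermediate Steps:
$T = \frac{12}{7}$ ($T = - \frac{12}{-7} = \left(-12\right) \left(- \frac{1}{7}\right) = \frac{12}{7} \approx 1.7143$)
$\left(q + T\right)^{2} = \left(28 + \frac{12}{7}\right)^{2} = \left(\frac{208}{7}\right)^{2} = \frac{43264}{49}$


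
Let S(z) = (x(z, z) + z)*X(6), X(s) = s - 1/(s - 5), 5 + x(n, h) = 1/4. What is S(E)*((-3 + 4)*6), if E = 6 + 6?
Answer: 435/2 ≈ 217.50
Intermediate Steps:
x(n, h) = -19/4 (x(n, h) = -5 + 1/4 = -5 + ¼ = -19/4)
X(s) = s - 1/(-5 + s)
E = 12
S(z) = -95/4 + 5*z (S(z) = (-19/4 + z)*((-1 + 6² - 5*6)/(-5 + 6)) = (-19/4 + z)*((-1 + 36 - 30)/1) = (-19/4 + z)*(1*5) = (-19/4 + z)*5 = -95/4 + 5*z)
S(E)*((-3 + 4)*6) = (-95/4 + 5*12)*((-3 + 4)*6) = (-95/4 + 60)*(1*6) = (145/4)*6 = 435/2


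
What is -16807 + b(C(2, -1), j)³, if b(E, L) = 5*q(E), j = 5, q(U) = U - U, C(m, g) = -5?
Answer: -16807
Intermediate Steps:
q(U) = 0
b(E, L) = 0 (b(E, L) = 5*0 = 0)
-16807 + b(C(2, -1), j)³ = -16807 + 0³ = -16807 + 0 = -16807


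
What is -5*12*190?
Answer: -11400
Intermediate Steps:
-5*12*190 = -60*190 = -11400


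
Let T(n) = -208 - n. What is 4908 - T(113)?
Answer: 5229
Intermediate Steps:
4908 - T(113) = 4908 - (-208 - 1*113) = 4908 - (-208 - 113) = 4908 - 1*(-321) = 4908 + 321 = 5229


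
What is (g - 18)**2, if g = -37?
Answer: 3025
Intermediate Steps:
(g - 18)**2 = (-37 - 18)**2 = (-55)**2 = 3025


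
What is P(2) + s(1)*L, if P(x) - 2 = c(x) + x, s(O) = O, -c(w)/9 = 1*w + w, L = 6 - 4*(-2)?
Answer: -18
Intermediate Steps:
L = 14 (L = 6 + 8 = 14)
c(w) = -18*w (c(w) = -9*(1*w + w) = -9*(w + w) = -18*w)
P(x) = 2 - 17*x (P(x) = 2 + (-18*x + x) = 2 - 17*x)
P(2) + s(1)*L = (2 - 17*2) + 1*14 = (2 - 34) + 14 = -32 + 14 = -18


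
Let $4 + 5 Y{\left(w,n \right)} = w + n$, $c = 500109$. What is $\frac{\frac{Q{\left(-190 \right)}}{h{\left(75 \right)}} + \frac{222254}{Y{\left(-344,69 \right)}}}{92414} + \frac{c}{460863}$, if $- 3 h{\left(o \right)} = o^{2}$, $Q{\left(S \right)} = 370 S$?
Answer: $\frac{819261977386}{785890471275} \approx 1.0425$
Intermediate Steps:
$Y{\left(w,n \right)} = - \frac{4}{5} + \frac{n}{5} + \frac{w}{5}$ ($Y{\left(w,n \right)} = - \frac{4}{5} + \frac{w + n}{5} = - \frac{4}{5} + \frac{n + w}{5} = - \frac{4}{5} + \left(\frac{n}{5} + \frac{w}{5}\right) = - \frac{4}{5} + \frac{n}{5} + \frac{w}{5}$)
$h{\left(o \right)} = - \frac{o^{2}}{3}$
$\frac{\frac{Q{\left(-190 \right)}}{h{\left(75 \right)}} + \frac{222254}{Y{\left(-344,69 \right)}}}{92414} + \frac{c}{460863} = \frac{\frac{370 \left(-190\right)}{\left(- \frac{1}{3}\right) 75^{2}} + \frac{222254}{- \frac{4}{5} + \frac{1}{5} \cdot 69 + \frac{1}{5} \left(-344\right)}}{92414} + \frac{500109}{460863} = \left(- \frac{70300}{\left(- \frac{1}{3}\right) 5625} + \frac{222254}{- \frac{4}{5} + \frac{69}{5} - \frac{344}{5}}\right) \frac{1}{92414} + 500109 \cdot \frac{1}{460863} = \left(- \frac{70300}{-1875} + \frac{222254}{- \frac{279}{5}}\right) \frac{1}{92414} + \frac{166703}{153621} = \left(\left(-70300\right) \left(- \frac{1}{1875}\right) + 222254 \left(- \frac{5}{279}\right)\right) \frac{1}{92414} + \frac{166703}{153621} = \left(\frac{2812}{75} - \frac{1111270}{279}\right) \frac{1}{92414} + \frac{166703}{153621} = \left(- \frac{27520234}{6975}\right) \frac{1}{92414} + \frac{166703}{153621} = - \frac{1965731}{46041975} + \frac{166703}{153621} = \frac{819261977386}{785890471275}$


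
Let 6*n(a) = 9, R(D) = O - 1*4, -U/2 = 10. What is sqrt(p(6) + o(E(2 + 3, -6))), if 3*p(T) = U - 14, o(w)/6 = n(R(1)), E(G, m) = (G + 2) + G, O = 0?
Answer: I*sqrt(21)/3 ≈ 1.5275*I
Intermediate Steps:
U = -20 (U = -2*10 = -20)
E(G, m) = 2 + 2*G (E(G, m) = (2 + G) + G = 2 + 2*G)
R(D) = -4 (R(D) = 0 - 1*4 = 0 - 4 = -4)
n(a) = 3/2 (n(a) = (1/6)*9 = 3/2)
o(w) = 9 (o(w) = 6*(3/2) = 9)
p(T) = -34/3 (p(T) = (-20 - 14)/3 = (1/3)*(-34) = -34/3)
sqrt(p(6) + o(E(2 + 3, -6))) = sqrt(-34/3 + 9) = sqrt(-7/3) = I*sqrt(21)/3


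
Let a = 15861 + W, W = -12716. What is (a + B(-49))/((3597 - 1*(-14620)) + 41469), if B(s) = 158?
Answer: 3303/59686 ≈ 0.055340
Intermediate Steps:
a = 3145 (a = 15861 - 12716 = 3145)
(a + B(-49))/((3597 - 1*(-14620)) + 41469) = (3145 + 158)/((3597 - 1*(-14620)) + 41469) = 3303/((3597 + 14620) + 41469) = 3303/(18217 + 41469) = 3303/59686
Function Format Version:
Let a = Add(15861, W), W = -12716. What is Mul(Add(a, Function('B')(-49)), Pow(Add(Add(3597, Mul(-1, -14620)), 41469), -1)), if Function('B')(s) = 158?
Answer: Rational(3303, 59686) ≈ 0.055340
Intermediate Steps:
a = 3145 (a = Add(15861, -12716) = 3145)
Mul(Add(a, Function('B')(-49)), Pow(Add(Add(3597, Mul(-1, -14620)), 41469), -1)) = Mul(Add(3145, 158), Pow(Add(Add(3597, Mul(-1, -14620)), 41469), -1)) = Mul(3303, Pow(Add(Add(3597, 14620), 41469), -1)) = Mul(3303, Pow(Add(18217, 41469), -1)) = Mul(3303, Pow(59686, -1)) = Mul(3303, Rational(1, 59686)) = Rational(3303, 59686)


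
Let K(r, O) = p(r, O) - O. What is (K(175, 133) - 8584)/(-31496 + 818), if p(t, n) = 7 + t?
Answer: 2845/10226 ≈ 0.27821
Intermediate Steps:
K(r, O) = 7 + r - O (K(r, O) = (7 + r) - O = 7 + r - O)
(K(175, 133) - 8584)/(-31496 + 818) = ((7 + 175 - 1*133) - 8584)/(-31496 + 818) = ((7 + 175 - 133) - 8584)/(-30678) = (49 - 8584)*(-1/30678) = -8535*(-1/30678) = 2845/10226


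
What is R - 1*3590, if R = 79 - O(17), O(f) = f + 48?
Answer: -3576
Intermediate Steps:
O(f) = 48 + f
R = 14 (R = 79 - (48 + 17) = 79 - 1*65 = 79 - 65 = 14)
R - 1*3590 = 14 - 1*3590 = 14 - 3590 = -3576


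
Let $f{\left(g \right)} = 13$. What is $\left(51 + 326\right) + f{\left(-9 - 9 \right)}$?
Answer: $390$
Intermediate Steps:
$\left(51 + 326\right) + f{\left(-9 - 9 \right)} = \left(51 + 326\right) + 13 = 377 + 13 = 390$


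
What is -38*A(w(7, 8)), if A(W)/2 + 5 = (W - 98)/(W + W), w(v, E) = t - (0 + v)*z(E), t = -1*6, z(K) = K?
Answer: 8740/31 ≈ 281.94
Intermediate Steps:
t = -6
w(v, E) = -6 - E*v (w(v, E) = -6 - (0 + v)*E = -6 - v*E = -6 - E*v)
A(W) = -10 + (-98 + W)/W (A(W) = -10 + 2*((W - 98)/(W + W)) = -10 + 2*((-98 + W)/((2*W))) = -10 + 2*((-98 + W)*(1/(2*W))) = -10 + 2*((-98 + W)/(2*W)) = -10 + (-98 + W)/W)
-38*A(w(7, 8)) = -38*(-9 - 98/(-6 - 1*8*7)) = -38*(-9 - 98/(-6 - 56)) = -38*(-9 - 98/(-62)) = -38*(-9 - 98*(-1/62)) = -38*(-9 + 49/31) = -38*(-230/31) = 8740/31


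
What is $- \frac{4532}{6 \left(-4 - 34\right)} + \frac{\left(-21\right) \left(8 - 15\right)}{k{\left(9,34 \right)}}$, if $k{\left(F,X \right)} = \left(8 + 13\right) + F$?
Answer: $\frac{14123}{570} \approx 24.777$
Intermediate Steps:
$k{\left(F,X \right)} = 21 + F$
$- \frac{4532}{6 \left(-4 - 34\right)} + \frac{\left(-21\right) \left(8 - 15\right)}{k{\left(9,34 \right)}} = - \frac{4532}{6 \left(-4 - 34\right)} + \frac{\left(-21\right) \left(8 - 15\right)}{21 + 9} = - \frac{4532}{6 \left(-38\right)} + \frac{\left(-21\right) \left(-7\right)}{30} = - \frac{4532}{-228} + 147 \cdot \frac{1}{30} = \left(-4532\right) \left(- \frac{1}{228}\right) + \frac{49}{10} = \frac{1133}{57} + \frac{49}{10} = \frac{14123}{570}$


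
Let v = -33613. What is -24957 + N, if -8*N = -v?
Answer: -233269/8 ≈ -29159.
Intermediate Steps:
N = -33613/8 (N = -(-1)*(-33613)/8 = -1/8*33613 = -33613/8 ≈ -4201.6)
-24957 + N = -24957 - 33613/8 = -233269/8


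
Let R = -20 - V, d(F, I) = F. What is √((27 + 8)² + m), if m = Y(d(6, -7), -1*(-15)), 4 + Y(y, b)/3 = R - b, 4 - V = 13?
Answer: √1135 ≈ 33.690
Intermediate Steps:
V = -9 (V = 4 - 1*13 = 4 - 13 = -9)
R = -11 (R = -20 - 1*(-9) = -20 + 9 = -11)
Y(y, b) = -45 - 3*b (Y(y, b) = -12 + 3*(-11 - b) = -12 + (-33 - 3*b) = -45 - 3*b)
m = -90 (m = -45 - (-3)*(-15) = -45 - 3*15 = -45 - 45 = -90)
√((27 + 8)² + m) = √((27 + 8)² - 90) = √(35² - 90) = √(1225 - 90) = √1135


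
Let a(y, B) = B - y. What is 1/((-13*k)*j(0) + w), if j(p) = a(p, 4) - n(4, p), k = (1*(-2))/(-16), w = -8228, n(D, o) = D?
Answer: -1/8228 ≈ -0.00012154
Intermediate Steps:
k = ⅛ (k = -2*(-1/16) = ⅛ ≈ 0.12500)
j(p) = -p (j(p) = (4 - p) - 1*4 = (4 - p) - 4 = -p)
1/((-13*k)*j(0) + w) = 1/((-13*⅛)*(-1*0) - 8228) = 1/(-13/8*0 - 8228) = 1/(0 - 8228) = 1/(-8228) = -1/8228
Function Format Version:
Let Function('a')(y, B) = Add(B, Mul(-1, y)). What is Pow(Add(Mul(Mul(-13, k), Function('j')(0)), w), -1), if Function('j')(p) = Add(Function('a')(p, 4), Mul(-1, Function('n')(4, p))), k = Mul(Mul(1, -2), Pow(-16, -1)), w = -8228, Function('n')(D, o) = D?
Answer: Rational(-1, 8228) ≈ -0.00012154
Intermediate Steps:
k = Rational(1, 8) (k = Mul(-2, Rational(-1, 16)) = Rational(1, 8) ≈ 0.12500)
Function('j')(p) = Mul(-1, p) (Function('j')(p) = Add(Add(4, Mul(-1, p)), Mul(-1, 4)) = Add(Add(4, Mul(-1, p)), -4) = Mul(-1, p))
Pow(Add(Mul(Mul(-13, k), Function('j')(0)), w), -1) = Pow(Add(Mul(Mul(-13, Rational(1, 8)), Mul(-1, 0)), -8228), -1) = Pow(Add(Mul(Rational(-13, 8), 0), -8228), -1) = Pow(Add(0, -8228), -1) = Pow(-8228, -1) = Rational(-1, 8228)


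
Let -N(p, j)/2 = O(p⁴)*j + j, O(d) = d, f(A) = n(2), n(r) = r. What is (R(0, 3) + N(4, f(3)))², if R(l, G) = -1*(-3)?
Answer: 1050625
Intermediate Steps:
R(l, G) = 3
f(A) = 2
N(p, j) = -2*j - 2*j*p⁴ (N(p, j) = -2*(p⁴*j + j) = -2*(j*p⁴ + j) = -2*(j + j*p⁴) = -2*j - 2*j*p⁴)
(R(0, 3) + N(4, f(3)))² = (3 - 2*2*(1 + 4⁴))² = (3 - 2*2*(1 + 256))² = (3 - 2*2*257)² = (3 - 1028)² = (-1025)² = 1050625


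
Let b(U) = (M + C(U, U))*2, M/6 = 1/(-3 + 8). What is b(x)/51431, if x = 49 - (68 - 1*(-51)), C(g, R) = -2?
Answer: -8/257155 ≈ -3.1110e-5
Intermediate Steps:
x = -70 (x = 49 - (68 + 51) = 49 - 1*119 = 49 - 119 = -70)
M = 6/5 (M = 6/(-3 + 8) = 6/5 ≈ 1.2000)
b(U) = -8/5 (b(U) = (6/5 - 2)*2 = -4/5*2 = -8/5)
b(x)/51431 = -8/5/51431 = -8/5*1/51431 = -8/257155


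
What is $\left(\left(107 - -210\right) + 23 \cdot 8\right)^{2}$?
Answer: $251001$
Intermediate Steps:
$\left(\left(107 - -210\right) + 23 \cdot 8\right)^{2} = \left(\left(107 + 210\right) + 184\right)^{2} = \left(317 + 184\right)^{2} = 501^{2} = 251001$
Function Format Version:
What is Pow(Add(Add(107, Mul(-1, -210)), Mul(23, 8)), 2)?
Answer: 251001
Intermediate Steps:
Pow(Add(Add(107, Mul(-1, -210)), Mul(23, 8)), 2) = Pow(Add(Add(107, 210), 184), 2) = Pow(Add(317, 184), 2) = Pow(501, 2) = 251001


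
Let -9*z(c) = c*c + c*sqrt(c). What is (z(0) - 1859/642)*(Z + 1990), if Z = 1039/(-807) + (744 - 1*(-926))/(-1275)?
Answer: -28158869739/4893110 ≈ -5754.8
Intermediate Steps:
Z = -59387/22865 (Z = 1039*(-1/807) + (744 + 926)*(-1/1275) = -1039/807 + 1670*(-1/1275) = -1039/807 - 334/255 = -59387/22865 ≈ -2.5973)
z(c) = -c**2/9 - c**(3/2)/9 (z(c) = -(c*c + c*sqrt(c))/9 = -(c**2 + c**(3/2))/9 = -c**2/9 - c**(3/2)/9)
(z(0) - 1859/642)*(Z + 1990) = ((-1/9*0**2 - 0**(3/2)/9) - 1859/642)*(-59387/22865 + 1990) = ((-1/9*0 - 1/9*0) - 1859*1/642)*(45441963/22865) = ((0 + 0) - 1859/642)*(45441963/22865) = (0 - 1859/642)*(45441963/22865) = -1859/642*45441963/22865 = -28158869739/4893110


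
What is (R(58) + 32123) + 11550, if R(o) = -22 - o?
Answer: 43593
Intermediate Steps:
(R(58) + 32123) + 11550 = ((-22 - 1*58) + 32123) + 11550 = ((-22 - 58) + 32123) + 11550 = (-80 + 32123) + 11550 = 32043 + 11550 = 43593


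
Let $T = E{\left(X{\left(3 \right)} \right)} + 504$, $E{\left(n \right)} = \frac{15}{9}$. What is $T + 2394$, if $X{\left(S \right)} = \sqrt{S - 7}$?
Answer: $\frac{8699}{3} \approx 2899.7$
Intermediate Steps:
$X{\left(S \right)} = \sqrt{-7 + S}$
$E{\left(n \right)} = \frac{5}{3}$ ($E{\left(n \right)} = 15 \cdot \frac{1}{9} = \frac{5}{3}$)
$T = \frac{1517}{3}$ ($T = \frac{5}{3} + 504 = \frac{1517}{3} \approx 505.67$)
$T + 2394 = \frac{1517}{3} + 2394 = \frac{8699}{3}$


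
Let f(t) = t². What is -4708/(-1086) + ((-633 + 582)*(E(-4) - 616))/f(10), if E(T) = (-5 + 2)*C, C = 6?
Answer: 8896381/27150 ≈ 327.68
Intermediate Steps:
E(T) = -18 (E(T) = (-5 + 2)*6 = -3*6 = -18)
-4708/(-1086) + ((-633 + 582)*(E(-4) - 616))/f(10) = -4708/(-1086) + ((-633 + 582)*(-18 - 616))/(10²) = -4708*(-1/1086) - 51*(-634)/100 = 2354/543 + 32334*(1/100) = 2354/543 + 16167/50 = 8896381/27150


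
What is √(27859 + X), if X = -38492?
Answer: 7*I*√217 ≈ 103.12*I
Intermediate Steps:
√(27859 + X) = √(27859 - 38492) = √(-10633) = 7*I*√217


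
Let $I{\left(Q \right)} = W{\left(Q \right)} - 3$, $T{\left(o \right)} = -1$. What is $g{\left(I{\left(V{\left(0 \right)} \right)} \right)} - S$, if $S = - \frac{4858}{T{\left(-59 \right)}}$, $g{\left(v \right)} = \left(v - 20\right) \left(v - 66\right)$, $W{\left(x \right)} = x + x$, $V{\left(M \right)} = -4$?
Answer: $-2471$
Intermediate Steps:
$W{\left(x \right)} = 2 x$
$I{\left(Q \right)} = -3 + 2 Q$ ($I{\left(Q \right)} = 2 Q - 3 = -3 + 2 Q$)
$g{\left(v \right)} = \left(-66 + v\right) \left(-20 + v\right)$ ($g{\left(v \right)} = \left(-20 + v\right) \left(-66 + v\right) = \left(-66 + v\right) \left(-20 + v\right)$)
$S = 4858$ ($S = - \frac{4858}{-1} = \left(-4858\right) \left(-1\right) = 4858$)
$g{\left(I{\left(V{\left(0 \right)} \right)} \right)} - S = \left(1320 + \left(-3 + 2 \left(-4\right)\right)^{2} - 86 \left(-3 + 2 \left(-4\right)\right)\right) - 4858 = \left(1320 + \left(-3 - 8\right)^{2} - 86 \left(-3 - 8\right)\right) - 4858 = \left(1320 + \left(-11\right)^{2} - -946\right) - 4858 = \left(1320 + 121 + 946\right) - 4858 = 2387 - 4858 = -2471$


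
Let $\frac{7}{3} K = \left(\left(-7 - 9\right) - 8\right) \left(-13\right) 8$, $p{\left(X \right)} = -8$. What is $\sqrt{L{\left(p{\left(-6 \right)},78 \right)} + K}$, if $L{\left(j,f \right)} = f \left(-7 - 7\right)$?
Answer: $\frac{2 i \sqrt{273}}{7} \approx 4.7208 i$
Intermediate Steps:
$L{\left(j,f \right)} = - 14 f$ ($L{\left(j,f \right)} = f \left(-14\right) = - 14 f$)
$K = \frac{7488}{7}$ ($K = \frac{3 \left(\left(-7 - 9\right) - 8\right) \left(-13\right) 8}{7} = \frac{3 \left(-16 - 8\right) \left(-13\right) 8}{7} = \frac{3 \left(-24\right) \left(-13\right) 8}{7} = \frac{3 \cdot 312 \cdot 8}{7} = \frac{3}{7} \cdot 2496 = \frac{7488}{7} \approx 1069.7$)
$\sqrt{L{\left(p{\left(-6 \right)},78 \right)} + K} = \sqrt{\left(-14\right) 78 + \frac{7488}{7}} = \sqrt{-1092 + \frac{7488}{7}} = \sqrt{- \frac{156}{7}} = \frac{2 i \sqrt{273}}{7}$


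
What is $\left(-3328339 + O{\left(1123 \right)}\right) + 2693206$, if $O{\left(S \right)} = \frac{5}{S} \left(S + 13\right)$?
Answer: $- \frac{713248679}{1123} \approx -6.3513 \cdot 10^{5}$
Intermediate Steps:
$O{\left(S \right)} = \frac{5 \left(13 + S\right)}{S}$ ($O{\left(S \right)} = \frac{5}{S} \left(13 + S\right) = \frac{5 \left(13 + S\right)}{S}$)
$\left(-3328339 + O{\left(1123 \right)}\right) + 2693206 = \left(-3328339 + \left(5 + \frac{65}{1123}\right)\right) + 2693206 = \left(-3328339 + \frac{5680}{1123}\right) + 2693206 = - \frac{3737719017}{1123} + 2693206 = - \frac{713248679}{1123}$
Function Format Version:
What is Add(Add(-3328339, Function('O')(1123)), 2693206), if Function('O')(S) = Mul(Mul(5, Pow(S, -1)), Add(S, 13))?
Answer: Rational(-713248679, 1123) ≈ -6.3513e+5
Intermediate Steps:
Function('O')(S) = Mul(5, Pow(S, -1), Add(13, S)) (Function('O')(S) = Mul(Mul(5, Pow(S, -1)), Add(13, S)) = Mul(5, Pow(S, -1), Add(13, S)))
Add(Add(-3328339, Function('O')(1123)), 2693206) = Add(Add(-3328339, Add(5, Mul(65, Pow(1123, -1)))), 2693206) = Add(Add(-3328339, Add(5, Mul(65, Rational(1, 1123)))), 2693206) = Add(Add(-3328339, Add(5, Rational(65, 1123))), 2693206) = Add(Add(-3328339, Rational(5680, 1123)), 2693206) = Add(Rational(-3737719017, 1123), 2693206) = Rational(-713248679, 1123)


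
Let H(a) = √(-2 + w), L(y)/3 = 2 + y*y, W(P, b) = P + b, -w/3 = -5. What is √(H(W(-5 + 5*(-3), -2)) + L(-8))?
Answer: √(198 + √13) ≈ 14.199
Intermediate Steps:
w = 15 (w = -3*(-5) = 15)
L(y) = 6 + 3*y² (L(y) = 3*(2 + y*y) = 3*(2 + y²) = 6 + 3*y²)
H(a) = √13 (H(a) = √(-2 + 15) = √13)
√(H(W(-5 + 5*(-3), -2)) + L(-8)) = √(√13 + (6 + 3*(-8)²)) = √(√13 + (6 + 3*64)) = √(√13 + (6 + 192)) = √(√13 + 198) = √(198 + √13)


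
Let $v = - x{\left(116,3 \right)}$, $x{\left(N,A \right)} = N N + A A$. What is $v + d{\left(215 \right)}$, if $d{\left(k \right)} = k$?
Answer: $-13250$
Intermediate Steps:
$x{\left(N,A \right)} = A^{2} + N^{2}$ ($x{\left(N,A \right)} = N^{2} + A^{2} = A^{2} + N^{2}$)
$v = -13465$ ($v = - (3^{2} + 116^{2}) = - (9 + 13456) = \left(-1\right) 13465 = -13465$)
$v + d{\left(215 \right)} = -13465 + 215 = -13250$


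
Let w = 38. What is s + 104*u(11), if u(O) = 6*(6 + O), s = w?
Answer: 10646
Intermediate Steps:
s = 38
u(O) = 36 + 6*O
s + 104*u(11) = 38 + 104*(36 + 6*11) = 38 + 104*(36 + 66) = 38 + 104*102 = 38 + 10608 = 10646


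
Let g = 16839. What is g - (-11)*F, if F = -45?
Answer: 16344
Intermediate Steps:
g - (-11)*F = 16839 - (-11)*(-45) = 16839 - 1*495 = 16839 - 495 = 16344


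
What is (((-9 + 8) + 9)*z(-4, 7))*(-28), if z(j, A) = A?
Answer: -1568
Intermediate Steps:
(((-9 + 8) + 9)*z(-4, 7))*(-28) = (((-9 + 8) + 9)*7)*(-28) = ((-1 + 9)*7)*(-28) = (8*7)*(-28) = 56*(-28) = -1568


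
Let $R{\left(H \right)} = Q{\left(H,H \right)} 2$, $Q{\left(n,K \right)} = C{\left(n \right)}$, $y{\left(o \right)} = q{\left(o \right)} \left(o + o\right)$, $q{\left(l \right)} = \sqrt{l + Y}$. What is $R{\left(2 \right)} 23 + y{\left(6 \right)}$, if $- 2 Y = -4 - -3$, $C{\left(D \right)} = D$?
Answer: $92 + 6 \sqrt{26} \approx 122.59$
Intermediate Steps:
$Y = \frac{1}{2}$ ($Y = - \frac{-4 - -3}{2} = - \frac{-4 + 3}{2} = \left(- \frac{1}{2}\right) \left(-1\right) = \frac{1}{2} \approx 0.5$)
$q{\left(l \right)} = \sqrt{\frac{1}{2} + l}$ ($q{\left(l \right)} = \sqrt{l + \frac{1}{2}} = \sqrt{\frac{1}{2} + l}$)
$y{\left(o \right)} = o \sqrt{2 + 4 o}$ ($y{\left(o \right)} = \frac{\sqrt{2 + 4 o}}{2} \left(o + o\right) = \frac{\sqrt{2 + 4 o}}{2} \cdot 2 o = o \sqrt{2 + 4 o}$)
$Q{\left(n,K \right)} = n$
$R{\left(H \right)} = 2 H$ ($R{\left(H \right)} = H 2 = 2 H$)
$R{\left(2 \right)} 23 + y{\left(6 \right)} = 2 \cdot 2 \cdot 23 + 6 \sqrt{2 + 4 \cdot 6} = 4 \cdot 23 + 6 \sqrt{2 + 24} = 92 + 6 \sqrt{26}$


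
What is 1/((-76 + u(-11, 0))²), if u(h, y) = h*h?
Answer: 1/2025 ≈ 0.00049383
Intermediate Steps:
u(h, y) = h²
1/((-76 + u(-11, 0))²) = 1/((-76 + (-11)²)²) = 1/((-76 + 121)²) = 1/(45²) = 1/2025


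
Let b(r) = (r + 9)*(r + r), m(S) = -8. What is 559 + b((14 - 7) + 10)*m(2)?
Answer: -6513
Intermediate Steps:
b(r) = 2*r*(9 + r) (b(r) = (9 + r)*(2*r) = 2*r*(9 + r))
559 + b((14 - 7) + 10)*m(2) = 559 + (2*((14 - 7) + 10)*(9 + ((14 - 7) + 10)))*(-8) = 559 + (2*(7 + 10)*(9 + (7 + 10)))*(-8) = 559 + (2*17*(9 + 17))*(-8) = 559 + (2*17*26)*(-8) = 559 + 884*(-8) = 559 - 7072 = -6513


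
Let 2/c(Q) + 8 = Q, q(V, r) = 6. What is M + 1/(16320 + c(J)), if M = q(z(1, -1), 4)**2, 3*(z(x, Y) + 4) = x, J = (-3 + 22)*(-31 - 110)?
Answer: 1578668855/43851838 ≈ 36.000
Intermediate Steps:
J = -2679 (J = 19*(-141) = -2679)
z(x, Y) = -4 + x/3
c(Q) = 2/(-8 + Q)
M = 36 (M = 6**2 = 36)
M + 1/(16320 + c(J)) = 36 + 1/(16320 + 2/(-8 - 2679)) = 36 + 1/(16320 + 2/(-2687)) = 36 + 1/(16320 + 2*(-1/2687)) = 36 + 1/(16320 - 2/2687) = 36 + 1/(43851838/2687) = 36 + 2687/43851838 = 1578668855/43851838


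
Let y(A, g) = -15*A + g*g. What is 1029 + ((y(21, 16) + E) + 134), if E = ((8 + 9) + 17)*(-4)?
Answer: 968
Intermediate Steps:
y(A, g) = g**2 - 15*A (y(A, g) = -15*A + g**2 = g**2 - 15*A)
E = -136 (E = (17 + 17)*(-4) = 34*(-4) = -136)
1029 + ((y(21, 16) + E) + 134) = 1029 + (((16**2 - 15*21) - 136) + 134) = 1029 + (((256 - 315) - 136) + 134) = 1029 + ((-59 - 136) + 134) = 1029 + (-195 + 134) = 1029 - 61 = 968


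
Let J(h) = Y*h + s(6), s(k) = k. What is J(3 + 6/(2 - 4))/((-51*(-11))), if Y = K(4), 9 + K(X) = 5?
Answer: 2/187 ≈ 0.010695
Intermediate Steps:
K(X) = -4 (K(X) = -9 + 5 = -4)
Y = -4
J(h) = 6 - 4*h (J(h) = -4*h + 6 = 6 - 4*h)
J(3 + 6/(2 - 4))/((-51*(-11))) = (6 - 4*(3 + 6/(2 - 4)))/((-51*(-11))) = (6 - 4*(3 + 6/(-2)))/561 = (6 - 4*(3 + 6*(-½)))*(1/561) = (6 - 4*(3 - 3))*(1/561) = (6 - 4*0)*(1/561) = (6 + 0)*(1/561) = 6*(1/561) = 2/187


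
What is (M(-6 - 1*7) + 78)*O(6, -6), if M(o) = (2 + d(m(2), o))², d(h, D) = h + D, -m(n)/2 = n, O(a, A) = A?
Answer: -1818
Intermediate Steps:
m(n) = -2*n
d(h, D) = D + h
M(o) = (-2 + o)² (M(o) = (2 + (o - 2*2))² = (2 + (o - 4))² = (2 + (-4 + o))² = (-2 + o)²)
(M(-6 - 1*7) + 78)*O(6, -6) = ((-2 + (-6 - 1*7))² + 78)*(-6) = ((-2 + (-6 - 7))² + 78)*(-6) = ((-2 - 13)² + 78)*(-6) = ((-15)² + 78)*(-6) = (225 + 78)*(-6) = 303*(-6) = -1818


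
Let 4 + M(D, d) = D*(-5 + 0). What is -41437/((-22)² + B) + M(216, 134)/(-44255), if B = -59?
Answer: -366666747/3761675 ≈ -97.474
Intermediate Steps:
M(D, d) = -4 - 5*D (M(D, d) = -4 + D*(-5 + 0) = -4 + D*(-5) = -4 - 5*D)
-41437/((-22)² + B) + M(216, 134)/(-44255) = -41437/((-22)² - 59) + (-4 - 5*216)/(-44255) = -41437/(484 - 59) + (-4 - 1080)*(-1/44255) = -41437/425 - 1084*(-1/44255) = -41437*1/425 + 1084/44255 = -41437/425 + 1084/44255 = -366666747/3761675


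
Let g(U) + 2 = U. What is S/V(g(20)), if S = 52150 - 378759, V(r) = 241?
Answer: -326609/241 ≈ -1355.2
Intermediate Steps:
g(U) = -2 + U
S = -326609
S/V(g(20)) = -326609/241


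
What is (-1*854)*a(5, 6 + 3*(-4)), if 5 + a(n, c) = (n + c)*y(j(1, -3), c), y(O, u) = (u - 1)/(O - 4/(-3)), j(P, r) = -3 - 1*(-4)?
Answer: 1708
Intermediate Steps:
j(P, r) = 1 (j(P, r) = -3 + 4 = 1)
y(O, u) = (-1 + u)/(4/3 + O) (y(O, u) = (-1 + u)/(O - 4*(-1/3)) = (-1 + u)/(O + 4/3) = (-1 + u)/(4/3 + O))
a(n, c) = -5 + (-3/7 + 3*c/7)*(c + n) (a(n, c) = -5 + (n + c)*(3*(-1 + c)/(4 + 3*1)) = -5 + (c + n)*(3*(-1 + c)/(4 + 3)) = -5 + (c + n)*(3*(-1 + c)/7) = -5 + (c + n)*(3*(1/7)*(-1 + c)) = -5 + (c + n)*(-3/7 + 3*c/7) = -5 + (-3/7 + 3*c/7)*(c + n))
(-1*854)*a(5, 6 + 3*(-4)) = (-1*854)*(-5 + 3*(6 + 3*(-4))*(-1 + (6 + 3*(-4)))/7 + (3/7)*5*(-1 + (6 + 3*(-4)))) = -854*(-5 + 3*(6 - 12)*(-1 + (6 - 12))/7 + (3/7)*5*(-1 + (6 - 12))) = -854*(-5 + (3/7)*(-6)*(-1 - 6) + (3/7)*5*(-1 - 6)) = -854*(-5 + (3/7)*(-6)*(-7) + (3/7)*5*(-7)) = -854*(-5 + 18 - 15) = -854*(-2) = 1708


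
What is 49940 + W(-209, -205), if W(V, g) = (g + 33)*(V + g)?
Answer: 121148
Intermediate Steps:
W(V, g) = (33 + g)*(V + g)
49940 + W(-209, -205) = 49940 + ((-205)² + 33*(-209) + 33*(-205) - 209*(-205)) = 49940 + (42025 - 6897 - 6765 + 42845) = 49940 + 71208 = 121148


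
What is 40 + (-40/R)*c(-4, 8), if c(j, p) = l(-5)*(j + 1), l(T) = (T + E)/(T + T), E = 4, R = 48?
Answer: 161/4 ≈ 40.250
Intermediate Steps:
l(T) = (4 + T)/(2*T) (l(T) = (T + 4)/(T + T) = (4 + T)/((2*T)) = (4 + T)*(1/(2*T)) = (4 + T)/(2*T))
c(j, p) = ⅒ + j/10 (c(j, p) = ((½)*(4 - 5)/(-5))*(j + 1) = ((½)*(-⅕)*(-1))*(1 + j) = (1 + j)/10 = ⅒ + j/10)
40 + (-40/R)*c(-4, 8) = 40 + (-40/48)*(⅒ + (⅒)*(-4)) = 40 + (-40*1/48)*(⅒ - ⅖) = 40 - ⅚*(-3/10) = 40 + ¼ = 161/4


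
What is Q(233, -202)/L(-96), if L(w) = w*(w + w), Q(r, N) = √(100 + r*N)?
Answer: I*√46966/18432 ≈ 0.011758*I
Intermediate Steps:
Q(r, N) = √(100 + N*r)
L(w) = 2*w² (L(w) = w*(2*w) = 2*w²)
Q(233, -202)/L(-96) = √(100 - 202*233)/((2*(-96)²)) = √(100 - 47066)/((2*9216)) = √(-46966)/18432 = (I*√46966)*(1/18432) = I*√46966/18432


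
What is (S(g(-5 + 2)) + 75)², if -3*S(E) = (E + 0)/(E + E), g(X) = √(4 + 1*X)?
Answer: 201601/36 ≈ 5600.0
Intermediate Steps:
g(X) = √(4 + X)
S(E) = -⅙ (S(E) = -(E + 0)/(3*(E + E)) = -E/(3*(2*E)) = -E*1/(2*E)/3 = -⅓*½ = -⅙)
(S(g(-5 + 2)) + 75)² = (-⅙ + 75)² = (449/6)² = 201601/36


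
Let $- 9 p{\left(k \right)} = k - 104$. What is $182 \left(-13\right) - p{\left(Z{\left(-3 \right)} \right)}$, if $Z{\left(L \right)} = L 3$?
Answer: $- \frac{21407}{9} \approx -2378.6$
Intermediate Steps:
$Z{\left(L \right)} = 3 L$
$p{\left(k \right)} = \frac{104}{9} - \frac{k}{9}$ ($p{\left(k \right)} = - \frac{k - 104}{9} = - \frac{-104 + k}{9} = \frac{104}{9} - \frac{k}{9}$)
$182 \left(-13\right) - p{\left(Z{\left(-3 \right)} \right)} = 182 \left(-13\right) - \left(\frac{104}{9} - \frac{3 \left(-3\right)}{9}\right) = -2366 - \left(\frac{104}{9} - -1\right) = -2366 - \left(\frac{104}{9} + 1\right) = -2366 - \frac{113}{9} = - \frac{21407}{9}$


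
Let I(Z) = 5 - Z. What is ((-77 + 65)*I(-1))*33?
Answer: -2376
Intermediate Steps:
((-77 + 65)*I(-1))*33 = ((-77 + 65)*(5 - 1*(-1)))*33 = -12*(5 + 1)*33 = -12*6*33 = -72*33 = -2376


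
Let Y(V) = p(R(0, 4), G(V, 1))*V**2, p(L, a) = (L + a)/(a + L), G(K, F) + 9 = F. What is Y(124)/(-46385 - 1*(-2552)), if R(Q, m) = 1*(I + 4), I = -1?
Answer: -15376/43833 ≈ -0.35079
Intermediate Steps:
G(K, F) = -9 + F
R(Q, m) = 3 (R(Q, m) = 1*(-1 + 4) = 1*3 = 3)
p(L, a) = 1 (p(L, a) = (L + a)/(L + a) = 1)
Y(V) = V**2 (Y(V) = 1*V**2 = V**2)
Y(124)/(-46385 - 1*(-2552)) = 124**2/(-46385 - 1*(-2552)) = 15376/(-46385 + 2552) = 15376/(-43833) = 15376*(-1/43833) = -15376/43833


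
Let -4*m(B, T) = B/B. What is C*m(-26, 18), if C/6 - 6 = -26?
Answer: 30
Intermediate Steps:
m(B, T) = -¼ (m(B, T) = -B/(4*B) = -¼*1 = -¼)
C = -120 (C = 36 + 6*(-26) = 36 - 156 = -120)
C*m(-26, 18) = -120*(-¼) = 30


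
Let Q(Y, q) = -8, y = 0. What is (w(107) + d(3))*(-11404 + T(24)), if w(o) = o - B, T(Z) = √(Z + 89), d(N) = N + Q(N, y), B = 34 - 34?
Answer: -1163208 + 102*√113 ≈ -1.1621e+6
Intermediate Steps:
B = 0
d(N) = -8 + N (d(N) = N - 8 = -8 + N)
T(Z) = √(89 + Z)
w(o) = o (w(o) = o - 1*0 = o + 0 = o)
(w(107) + d(3))*(-11404 + T(24)) = (107 + (-8 + 3))*(-11404 + √(89 + 24)) = (107 - 5)*(-11404 + √113) = 102*(-11404 + √113) = -1163208 + 102*√113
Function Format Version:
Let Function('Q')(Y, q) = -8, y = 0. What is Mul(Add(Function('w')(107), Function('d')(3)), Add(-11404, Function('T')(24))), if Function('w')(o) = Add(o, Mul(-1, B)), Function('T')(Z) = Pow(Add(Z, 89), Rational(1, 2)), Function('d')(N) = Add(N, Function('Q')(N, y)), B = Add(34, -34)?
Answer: Add(-1163208, Mul(102, Pow(113, Rational(1, 2)))) ≈ -1.1621e+6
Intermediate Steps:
B = 0
Function('d')(N) = Add(-8, N) (Function('d')(N) = Add(N, -8) = Add(-8, N))
Function('T')(Z) = Pow(Add(89, Z), Rational(1, 2))
Function('w')(o) = o (Function('w')(o) = Add(o, Mul(-1, 0)) = Add(o, 0) = o)
Mul(Add(Function('w')(107), Function('d')(3)), Add(-11404, Function('T')(24))) = Mul(Add(107, Add(-8, 3)), Add(-11404, Pow(Add(89, 24), Rational(1, 2)))) = Mul(Add(107, -5), Add(-11404, Pow(113, Rational(1, 2)))) = Mul(102, Add(-11404, Pow(113, Rational(1, 2)))) = Add(-1163208, Mul(102, Pow(113, Rational(1, 2))))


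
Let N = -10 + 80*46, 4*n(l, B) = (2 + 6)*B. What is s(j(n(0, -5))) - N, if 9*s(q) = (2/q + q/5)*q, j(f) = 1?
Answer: -165139/45 ≈ -3669.8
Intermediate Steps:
n(l, B) = 2*B (n(l, B) = ((2 + 6)*B)/4 = (8*B)/4 = 2*B)
s(q) = q*(2/q + q/5)/9 (s(q) = ((2/q + q/5)*q)/9 = (q*(2/q + q/5))/9 = q*(2/q + q/5)/9)
N = 3670 (N = -10 + 3680 = 3670)
s(j(n(0, -5))) - N = (2/9 + (1/45)*1**2) - 1*3670 = (2/9 + (1/45)*1) - 3670 = (2/9 + 1/45) - 3670 = 11/45 - 3670 = -165139/45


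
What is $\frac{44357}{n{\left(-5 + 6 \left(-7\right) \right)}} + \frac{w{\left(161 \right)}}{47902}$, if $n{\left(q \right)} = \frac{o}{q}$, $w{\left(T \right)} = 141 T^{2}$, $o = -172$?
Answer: $\frac{1168531625}{95804} \approx 12197.0$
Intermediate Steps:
$n{\left(q \right)} = - \frac{172}{q}$
$\frac{44357}{n{\left(-5 + 6 \left(-7\right) \right)}} + \frac{w{\left(161 \right)}}{47902} = \frac{44357}{\left(-172\right) \frac{1}{-5 + 6 \left(-7\right)}} + \frac{141 \cdot 161^{2}}{47902} = \frac{44357}{\left(-172\right) \frac{1}{-5 - 42}} + 141 \cdot 25921 \cdot \frac{1}{47902} = \frac{44357}{\left(-172\right) \frac{1}{-47}} + 3654861 \cdot \frac{1}{47902} = \frac{44357}{\left(-172\right) \left(- \frac{1}{47}\right)} + \frac{3654861}{47902} = \frac{44357}{\frac{172}{47}} + \frac{3654861}{47902} = 44357 \cdot \frac{47}{172} + \frac{3654861}{47902} = \frac{2084779}{172} + \frac{3654861}{47902} = \frac{1168531625}{95804}$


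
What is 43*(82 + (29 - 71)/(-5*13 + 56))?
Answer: 11180/3 ≈ 3726.7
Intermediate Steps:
43*(82 + (29 - 71)/(-5*13 + 56)) = 43*(82 - 42/(-65 + 56)) = 43*(82 - 42/(-9)) = 43*(82 - 42*(-⅑)) = 43*(82 + 14/3) = 43*(260/3) = 11180/3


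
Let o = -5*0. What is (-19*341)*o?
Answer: 0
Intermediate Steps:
o = 0
(-19*341)*o = -19*341*0 = -6479*0 = 0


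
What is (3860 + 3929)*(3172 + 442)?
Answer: 28149446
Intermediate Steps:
(3860 + 3929)*(3172 + 442) = 7789*3614 = 28149446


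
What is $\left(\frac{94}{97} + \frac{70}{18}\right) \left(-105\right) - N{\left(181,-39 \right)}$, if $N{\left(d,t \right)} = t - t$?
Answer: $- \frac{148435}{291} \approx -510.09$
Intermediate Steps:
$N{\left(d,t \right)} = 0$
$\left(\frac{94}{97} + \frac{70}{18}\right) \left(-105\right) - N{\left(181,-39 \right)} = \left(\frac{94}{97} + \frac{70}{18}\right) \left(-105\right) - 0 = \left(94 \cdot \frac{1}{97} + 70 \cdot \frac{1}{18}\right) \left(-105\right) + 0 = \left(\frac{94}{97} + \frac{35}{9}\right) \left(-105\right) + 0 = \frac{4241}{873} \left(-105\right) + 0 = - \frac{148435}{291} + 0 = - \frac{148435}{291}$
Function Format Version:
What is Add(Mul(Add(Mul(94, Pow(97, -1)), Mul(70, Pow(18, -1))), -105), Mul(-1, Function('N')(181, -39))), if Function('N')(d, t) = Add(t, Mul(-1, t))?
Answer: Rational(-148435, 291) ≈ -510.09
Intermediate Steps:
Function('N')(d, t) = 0
Add(Mul(Add(Mul(94, Pow(97, -1)), Mul(70, Pow(18, -1))), -105), Mul(-1, Function('N')(181, -39))) = Add(Mul(Add(Mul(94, Pow(97, -1)), Mul(70, Pow(18, -1))), -105), Mul(-1, 0)) = Add(Mul(Add(Mul(94, Rational(1, 97)), Mul(70, Rational(1, 18))), -105), 0) = Add(Mul(Add(Rational(94, 97), Rational(35, 9)), -105), 0) = Add(Mul(Rational(4241, 873), -105), 0) = Add(Rational(-148435, 291), 0) = Rational(-148435, 291)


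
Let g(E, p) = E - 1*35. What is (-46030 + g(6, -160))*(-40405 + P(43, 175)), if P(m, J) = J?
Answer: 1852953570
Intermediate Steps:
g(E, p) = -35 + E (g(E, p) = E - 35 = -35 + E)
(-46030 + g(6, -160))*(-40405 + P(43, 175)) = (-46030 + (-35 + 6))*(-40405 + 175) = (-46030 - 29)*(-40230) = -46059*(-40230) = 1852953570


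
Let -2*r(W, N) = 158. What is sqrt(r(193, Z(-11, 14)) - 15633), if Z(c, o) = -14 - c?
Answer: 4*I*sqrt(982) ≈ 125.35*I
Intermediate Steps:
r(W, N) = -79 (r(W, N) = -1/2*158 = -79)
sqrt(r(193, Z(-11, 14)) - 15633) = sqrt(-79 - 15633) = sqrt(-15712) = 4*I*sqrt(982)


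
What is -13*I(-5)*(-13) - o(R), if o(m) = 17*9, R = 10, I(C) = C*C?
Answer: 4072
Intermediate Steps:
I(C) = C²
o(m) = 153
-13*I(-5)*(-13) - o(R) = -13*(-5)²*(-13) - 1*153 = -13*25*(-13) - 153 = -325*(-13) - 153 = 4225 - 153 = 4072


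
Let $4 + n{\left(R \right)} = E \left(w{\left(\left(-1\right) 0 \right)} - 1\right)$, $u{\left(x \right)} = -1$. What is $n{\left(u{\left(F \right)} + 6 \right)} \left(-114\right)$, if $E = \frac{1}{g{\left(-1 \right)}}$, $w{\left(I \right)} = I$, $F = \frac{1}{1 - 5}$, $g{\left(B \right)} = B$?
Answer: $342$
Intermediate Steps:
$F = - \frac{1}{4}$ ($F = \frac{1}{-4} = - \frac{1}{4} \approx -0.25$)
$E = -1$ ($E = \frac{1}{-1} = -1$)
$n{\left(R \right)} = -3$ ($n{\left(R \right)} = -4 - \left(\left(-1\right) 0 - 1\right) = -4 - \left(0 - 1\right) = -4 - -1 = -4 + 1 = -3$)
$n{\left(u{\left(F \right)} + 6 \right)} \left(-114\right) = \left(-3\right) \left(-114\right) = 342$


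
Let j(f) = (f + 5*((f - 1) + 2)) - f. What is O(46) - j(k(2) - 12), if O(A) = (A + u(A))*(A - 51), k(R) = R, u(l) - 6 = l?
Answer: -445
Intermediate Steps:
u(l) = 6 + l
O(A) = (-51 + A)*(6 + 2*A) (O(A) = (A + (6 + A))*(A - 51) = (6 + 2*A)*(-51 + A) = (-51 + A)*(6 + 2*A))
j(f) = 5 + 5*f (j(f) = (f + 5*((-1 + f) + 2)) - f = (f + 5*(1 + f)) - f = (f + (5 + 5*f)) - f = (5 + 6*f) - f = 5 + 5*f)
O(46) - j(k(2) - 12) = (-306 - 96*46 + 2*46²) - (5 + 5*(2 - 12)) = (-306 - 4416 + 2*2116) - (5 + 5*(-10)) = (-306 - 4416 + 4232) - (5 - 50) = -490 - 1*(-45) = -490 + 45 = -445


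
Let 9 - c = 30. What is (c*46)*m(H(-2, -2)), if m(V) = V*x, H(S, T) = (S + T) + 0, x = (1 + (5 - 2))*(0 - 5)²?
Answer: 386400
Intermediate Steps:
c = -21 (c = 9 - 1*30 = 9 - 30 = -21)
x = 100 (x = (1 + 3)*(-5)² = 4*25 = 100)
H(S, T) = S + T
m(V) = 100*V (m(V) = V*100 = 100*V)
(c*46)*m(H(-2, -2)) = (-21*46)*(100*(-2 - 2)) = -96600*(-4) = -966*(-400) = 386400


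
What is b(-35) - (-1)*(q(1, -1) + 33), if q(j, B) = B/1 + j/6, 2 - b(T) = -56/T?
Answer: 977/30 ≈ 32.567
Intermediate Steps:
b(T) = 2 + 56/T (b(T) = 2 - (-56)/T = 2 + 56/T)
q(j, B) = B + j/6 (q(j, B) = B*1 + j*(⅙) = B + j/6)
b(-35) - (-1)*(q(1, -1) + 33) = (2 + 56/(-35)) - (-1)*((-1 + (⅙)*1) + 33) = (2 + 56*(-1/35)) - (-1)*((-1 + ⅙) + 33) = (2 - 8/5) - (-1)*(-⅚ + 33) = ⅖ - (-1)*193/6 = ⅖ - 1*(-193/6) = ⅖ + 193/6 = 977/30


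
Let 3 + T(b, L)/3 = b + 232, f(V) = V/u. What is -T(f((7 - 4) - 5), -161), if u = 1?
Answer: -681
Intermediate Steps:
f(V) = V (f(V) = V/1 = V*1 = V)
T(b, L) = 687 + 3*b (T(b, L) = -9 + 3*(b + 232) = -9 + 3*(232 + b) = -9 + (696 + 3*b) = 687 + 3*b)
-T(f((7 - 4) - 5), -161) = -(687 + 3*((7 - 4) - 5)) = -(687 + 3*(3 - 5)) = -(687 + 3*(-2)) = -(687 - 6) = -1*681 = -681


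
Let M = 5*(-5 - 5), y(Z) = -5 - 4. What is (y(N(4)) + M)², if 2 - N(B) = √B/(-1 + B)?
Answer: 3481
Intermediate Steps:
N(B) = 2 - √B/(-1 + B)
y(Z) = -9
M = -50 (M = 5*(-10) = -50)
(y(N(4)) + M)² = (-9 - 50)² = (-59)² = 3481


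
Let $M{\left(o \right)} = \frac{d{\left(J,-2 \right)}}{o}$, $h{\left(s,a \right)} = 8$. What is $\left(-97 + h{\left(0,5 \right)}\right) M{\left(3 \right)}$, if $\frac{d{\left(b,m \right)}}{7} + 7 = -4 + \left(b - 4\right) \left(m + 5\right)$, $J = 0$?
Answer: $\frac{14329}{3} \approx 4776.3$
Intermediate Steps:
$d{\left(b,m \right)} = -77 + 7 \left(-4 + b\right) \left(5 + m\right)$ ($d{\left(b,m \right)} = -49 + 7 \left(-4 + \left(b - 4\right) \left(m + 5\right)\right) = -49 + 7 \left(-4 + \left(-4 + b\right) \left(5 + m\right)\right) = -49 + \left(-28 + 7 \left(-4 + b\right) \left(5 + m\right)\right) = -77 + 7 \left(-4 + b\right) \left(5 + m\right)$)
$M{\left(o \right)} = - \frac{161}{o}$ ($M{\left(o \right)} = \frac{-217 - -56 + 35 \cdot 0 + 7 \cdot 0 \left(-2\right)}{o} = \frac{-217 + 56 + 0 + 0}{o} = - \frac{161}{o}$)
$\left(-97 + h{\left(0,5 \right)}\right) M{\left(3 \right)} = \left(-97 + 8\right) \left(- \frac{161}{3}\right) = - 89 \left(\left(-161\right) \frac{1}{3}\right) = \left(-89\right) \left(- \frac{161}{3}\right) = \frac{14329}{3}$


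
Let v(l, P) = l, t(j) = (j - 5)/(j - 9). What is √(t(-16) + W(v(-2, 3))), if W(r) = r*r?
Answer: 11/5 ≈ 2.2000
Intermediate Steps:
t(j) = (-5 + j)/(-9 + j)
W(r) = r²
√(t(-16) + W(v(-2, 3))) = √((-5 - 16)/(-9 - 16) + (-2)²) = √(-21/(-25) + 4) = √(-1/25*(-21) + 4) = √(21/25 + 4) = √(121/25) = 11/5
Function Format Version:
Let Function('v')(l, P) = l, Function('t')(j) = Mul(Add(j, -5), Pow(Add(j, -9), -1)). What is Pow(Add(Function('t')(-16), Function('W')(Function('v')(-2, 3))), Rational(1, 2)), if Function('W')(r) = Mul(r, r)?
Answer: Rational(11, 5) ≈ 2.2000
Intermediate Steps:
Function('t')(j) = Mul(Pow(Add(-9, j), -1), Add(-5, j)) (Function('t')(j) = Mul(Add(-5, j), Pow(Add(-9, j), -1)) = Mul(Pow(Add(-9, j), -1), Add(-5, j)))
Function('W')(r) = Pow(r, 2)
Pow(Add(Function('t')(-16), Function('W')(Function('v')(-2, 3))), Rational(1, 2)) = Pow(Add(Mul(Pow(Add(-9, -16), -1), Add(-5, -16)), Pow(-2, 2)), Rational(1, 2)) = Pow(Add(Mul(Pow(-25, -1), -21), 4), Rational(1, 2)) = Pow(Add(Mul(Rational(-1, 25), -21), 4), Rational(1, 2)) = Pow(Add(Rational(21, 25), 4), Rational(1, 2)) = Pow(Rational(121, 25), Rational(1, 2)) = Rational(11, 5)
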